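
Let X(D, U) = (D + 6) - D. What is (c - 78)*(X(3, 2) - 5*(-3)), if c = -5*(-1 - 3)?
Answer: -1218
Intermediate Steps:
X(D, U) = 6 (X(D, U) = (6 + D) - D = 6)
c = 20 (c = -5*(-4) = 20)
(c - 78)*(X(3, 2) - 5*(-3)) = (20 - 78)*(6 - 5*(-3)) = -58*(6 + 15) = -58*21 = -1218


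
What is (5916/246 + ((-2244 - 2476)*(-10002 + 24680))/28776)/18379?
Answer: -351514178/2710479783 ≈ -0.12969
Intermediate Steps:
(5916/246 + ((-2244 - 2476)*(-10002 + 24680))/28776)/18379 = (5916*(1/246) - 4720*14678*(1/28776))*(1/18379) = (986/41 - 69280160*1/28776)*(1/18379) = (986/41 - 8660020/3597)*(1/18379) = -351514178/147477*1/18379 = -351514178/2710479783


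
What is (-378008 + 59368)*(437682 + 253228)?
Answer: -220151562400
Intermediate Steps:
(-378008 + 59368)*(437682 + 253228) = -318640*690910 = -220151562400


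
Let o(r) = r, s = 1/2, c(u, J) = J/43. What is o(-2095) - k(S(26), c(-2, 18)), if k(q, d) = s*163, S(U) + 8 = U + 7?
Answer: -4353/2 ≈ -2176.5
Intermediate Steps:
c(u, J) = J/43 (c(u, J) = J*(1/43) = J/43)
s = ½ ≈ 0.50000
S(U) = -1 + U (S(U) = -8 + (U + 7) = -8 + (7 + U) = -1 + U)
k(q, d) = 163/2 (k(q, d) = (½)*163 = 163/2)
o(-2095) - k(S(26), c(-2, 18)) = -2095 - 1*163/2 = -2095 - 163/2 = -4353/2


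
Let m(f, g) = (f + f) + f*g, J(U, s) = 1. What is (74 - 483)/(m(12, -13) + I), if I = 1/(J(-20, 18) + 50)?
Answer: 20859/6731 ≈ 3.0989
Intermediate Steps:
I = 1/51 (I = 1/(1 + 50) = 1/51 ≈ 0.019608)
m(f, g) = 2*f + f*g
(74 - 483)/(m(12, -13) + I) = (74 - 483)/(12*(2 - 13) + 1/51) = -409/(12*(-11) + 1/51) = -409/(-132 + 1/51) = -409/(-6731/51) = -409*(-51/6731) = 20859/6731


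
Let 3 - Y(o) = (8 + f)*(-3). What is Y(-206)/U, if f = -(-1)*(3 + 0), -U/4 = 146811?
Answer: -3/48937 ≈ -6.1303e-5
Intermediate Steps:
U = -587244 (U = -4*146811 = -587244)
f = 3 (f = -(-1)*3 = -1*(-3) = 3)
Y(o) = 36 (Y(o) = 3 - (8 + 3)*(-3) = 3 - 11*(-3) = 3 - 1*(-33) = 3 + 33 = 36)
Y(-206)/U = 36/(-587244) = 36*(-1/587244) = -3/48937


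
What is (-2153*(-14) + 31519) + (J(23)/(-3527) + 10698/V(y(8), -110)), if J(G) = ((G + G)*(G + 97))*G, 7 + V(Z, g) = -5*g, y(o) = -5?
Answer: 39353178329/638387 ≈ 61645.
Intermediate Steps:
V(Z, g) = -7 - 5*g
J(G) = 2*G²*(97 + G) (J(G) = ((2*G)*(97 + G))*G = (2*G*(97 + G))*G = 2*G²*(97 + G))
(-2153*(-14) + 31519) + (J(23)/(-3527) + 10698/V(y(8), -110)) = (-2153*(-14) + 31519) + ((2*23²*(97 + 23))/(-3527) + 10698/(-7 - 5*(-110))) = (30142 + 31519) + ((2*529*120)*(-1/3527) + 10698/(-7 + 550)) = 61661 + (126960*(-1/3527) + 10698/543) = 61661 + (-126960/3527 + 10698*(1/543)) = 61661 + (-126960/3527 + 3566/181) = 61661 - 10402478/638387 = 39353178329/638387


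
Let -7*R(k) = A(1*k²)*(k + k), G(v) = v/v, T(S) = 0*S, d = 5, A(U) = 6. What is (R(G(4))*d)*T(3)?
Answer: 0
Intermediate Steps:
T(S) = 0
G(v) = 1
R(k) = -12*k/7 (R(k) = -6*(k + k)/7 = -6*2*k/7 = -12*k/7)
(R(G(4))*d)*T(3) = (-12/7*1*5)*0 = -12/7*5*0 = -60/7*0 = 0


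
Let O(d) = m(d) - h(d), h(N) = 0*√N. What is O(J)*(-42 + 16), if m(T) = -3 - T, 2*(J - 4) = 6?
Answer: 260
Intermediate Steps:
J = 7 (J = 4 + (½)*6 = 4 + 3 = 7)
h(N) = 0
O(d) = -3 - d (O(d) = (-3 - d) - 1*0 = (-3 - d) + 0 = -3 - d)
O(J)*(-42 + 16) = (-3 - 1*7)*(-42 + 16) = (-3 - 7)*(-26) = -10*(-26) = 260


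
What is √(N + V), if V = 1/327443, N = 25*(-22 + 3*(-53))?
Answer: I*√485165604749282/327443 ≈ 67.268*I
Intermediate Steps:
N = -4525 (N = 25*(-22 - 159) = 25*(-181) = -4525)
V = 1/327443 ≈ 3.0540e-6
√(N + V) = √(-4525 + 1/327443) = √(-1481679574/327443) = I*√485165604749282/327443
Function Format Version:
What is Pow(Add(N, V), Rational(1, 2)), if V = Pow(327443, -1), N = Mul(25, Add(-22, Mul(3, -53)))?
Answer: Mul(Rational(1, 327443), I, Pow(485165604749282, Rational(1, 2))) ≈ Mul(67.268, I)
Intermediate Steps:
N = -4525 (N = Mul(25, Add(-22, -159)) = Mul(25, -181) = -4525)
V = Rational(1, 327443) ≈ 3.0540e-6
Pow(Add(N, V), Rational(1, 2)) = Pow(Add(-4525, Rational(1, 327443)), Rational(1, 2)) = Pow(Rational(-1481679574, 327443), Rational(1, 2)) = Mul(Rational(1, 327443), I, Pow(485165604749282, Rational(1, 2)))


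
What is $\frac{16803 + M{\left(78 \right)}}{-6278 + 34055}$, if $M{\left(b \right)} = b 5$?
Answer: $\frac{5731}{9259} \approx 0.61897$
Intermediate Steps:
$M{\left(b \right)} = 5 b$
$\frac{16803 + M{\left(78 \right)}}{-6278 + 34055} = \frac{16803 + 5 \cdot 78}{-6278 + 34055} = \frac{16803 + 390}{27777} = 17193 \cdot \frac{1}{27777} = \frac{5731}{9259}$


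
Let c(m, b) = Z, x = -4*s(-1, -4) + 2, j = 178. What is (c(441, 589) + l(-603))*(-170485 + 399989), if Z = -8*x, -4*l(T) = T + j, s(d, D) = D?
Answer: -8663776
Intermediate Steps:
x = 18 (x = -4*(-4) + 2 = 16 + 2 = 18)
l(T) = -89/2 - T/4 (l(T) = -(T + 178)/4 = -(178 + T)/4 = -89/2 - T/4)
Z = -144 (Z = -8*18 = -144)
c(m, b) = -144
(c(441, 589) + l(-603))*(-170485 + 399989) = (-144 + (-89/2 - 1/4*(-603)))*(-170485 + 399989) = (-144 + (-89/2 + 603/4))*229504 = (-144 + 425/4)*229504 = -151/4*229504 = -8663776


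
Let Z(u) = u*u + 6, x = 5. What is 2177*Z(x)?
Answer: 67487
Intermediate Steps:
Z(u) = 6 + u² (Z(u) = u² + 6 = 6 + u²)
2177*Z(x) = 2177*(6 + 5²) = 2177*(6 + 25) = 2177*31 = 67487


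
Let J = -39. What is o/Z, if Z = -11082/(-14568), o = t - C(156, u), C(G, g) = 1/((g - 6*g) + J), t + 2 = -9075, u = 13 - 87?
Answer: -7294896864/611357 ≈ -11932.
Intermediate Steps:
u = -74
t = -9077 (t = -2 - 9075 = -9077)
C(G, g) = 1/(-39 - 5*g) (C(G, g) = 1/((g - 6*g) - 39) = 1/(-5*g - 39) = 1/(-39 - 5*g))
o = -3004488/331 (o = -9077 - (-1)/(39 + 5*(-74)) = -9077 - (-1)/(39 - 370) = -9077 - (-1)/(-331) = -9077 - (-1)*(-1)/331 = -9077 - 1*1/331 = -9077 - 1/331 = -3004488/331 ≈ -9077.0)
Z = 1847/2428 (Z = -11082*(-1/14568) = 1847/2428 ≈ 0.76071)
o/Z = -3004488/(331*1847/2428) = -3004488/331*2428/1847 = -7294896864/611357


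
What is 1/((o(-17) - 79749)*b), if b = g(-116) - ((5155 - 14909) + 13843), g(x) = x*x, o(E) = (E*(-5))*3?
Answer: -1/744620298 ≈ -1.3430e-9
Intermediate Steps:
o(E) = -15*E (o(E) = -5*E*3 = -15*E)
g(x) = x²
b = 9367 (b = (-116)² - ((5155 - 14909) + 13843) = 13456 - (-9754 + 13843) = 13456 - 1*4089 = 13456 - 4089 = 9367)
1/((o(-17) - 79749)*b) = 1/(-15*(-17) - 79749*9367) = (1/9367)/(255 - 79749) = (1/9367)/(-79494) = -1/79494*1/9367 = -1/744620298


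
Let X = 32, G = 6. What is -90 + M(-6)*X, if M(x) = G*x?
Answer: -1242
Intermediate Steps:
M(x) = 6*x
-90 + M(-6)*X = -90 + (6*(-6))*32 = -90 - 36*32 = -90 - 1152 = -1242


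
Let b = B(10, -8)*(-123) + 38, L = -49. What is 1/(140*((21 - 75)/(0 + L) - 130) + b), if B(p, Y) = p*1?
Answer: -7/134664 ≈ -5.1981e-5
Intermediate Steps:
B(p, Y) = p
b = -1192 (b = 10*(-123) + 38 = -1230 + 38 = -1192)
1/(140*((21 - 75)/(0 + L) - 130) + b) = 1/(140*((21 - 75)/(0 - 49) - 130) - 1192) = 1/(140*(-54/(-49) - 130) - 1192) = 1/(140*(-54*(-1/49) - 130) - 1192) = 1/(140*(54/49 - 130) - 1192) = 1/(140*(-6316/49) - 1192) = 1/(-126320/7 - 1192) = 1/(-134664/7) = -7/134664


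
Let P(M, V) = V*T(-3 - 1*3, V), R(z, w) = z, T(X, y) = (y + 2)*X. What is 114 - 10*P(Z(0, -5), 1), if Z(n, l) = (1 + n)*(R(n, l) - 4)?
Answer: 294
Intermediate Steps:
T(X, y) = X*(2 + y) (T(X, y) = (2 + y)*X = X*(2 + y))
Z(n, l) = (1 + n)*(-4 + n) (Z(n, l) = (1 + n)*(n - 4) = (1 + n)*(-4 + n))
P(M, V) = V*(-12 - 6*V) (P(M, V) = V*((-3 - 1*3)*(2 + V)) = V*((-3 - 3)*(2 + V)) = V*(-6*(2 + V)) = V*(-12 - 6*V))
114 - 10*P(Z(0, -5), 1) = 114 - 60*(-2 - 1*1) = 114 - 60*(-2 - 1) = 114 - 60*(-3) = 114 - 10*(-18) = 114 + 180 = 294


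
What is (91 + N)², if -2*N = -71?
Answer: 64009/4 ≈ 16002.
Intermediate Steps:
N = 71/2 (N = -½*(-71) = 71/2 ≈ 35.500)
(91 + N)² = (91 + 71/2)² = (253/2)² = 64009/4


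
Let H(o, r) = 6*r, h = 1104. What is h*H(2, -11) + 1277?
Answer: -71587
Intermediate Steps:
h*H(2, -11) + 1277 = 1104*(6*(-11)) + 1277 = 1104*(-66) + 1277 = -72864 + 1277 = -71587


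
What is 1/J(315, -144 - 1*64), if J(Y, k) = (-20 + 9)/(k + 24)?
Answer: 184/11 ≈ 16.727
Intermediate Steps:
J(Y, k) = -11/(24 + k)
1/J(315, -144 - 1*64) = 1/(-11/(24 + (-144 - 1*64))) = 1/(-11/(24 + (-144 - 64))) = 1/(-11/(24 - 208)) = 1/(-11/(-184)) = 1/(-11*(-1/184)) = 1/(11/184) = 184/11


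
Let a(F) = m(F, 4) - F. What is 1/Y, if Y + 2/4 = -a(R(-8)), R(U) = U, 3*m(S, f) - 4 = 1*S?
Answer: -6/43 ≈ -0.13953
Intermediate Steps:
m(S, f) = 4/3 + S/3 (m(S, f) = 4/3 + (1*S)/3 = 4/3 + S/3)
a(F) = 4/3 - 2*F/3 (a(F) = (4/3 + F/3) - F = 4/3 - 2*F/3)
Y = -43/6 (Y = -1/2 - (4/3 - 2/3*(-8)) = -1/2 - (4/3 + 16/3) = -1/2 - 1*20/3 = -1/2 - 20/3 = -43/6 ≈ -7.1667)
1/Y = 1/(-43/6) = -6/43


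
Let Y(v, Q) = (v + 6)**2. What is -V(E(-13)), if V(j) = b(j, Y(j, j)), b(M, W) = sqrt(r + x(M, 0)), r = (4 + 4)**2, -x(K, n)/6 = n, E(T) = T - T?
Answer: -8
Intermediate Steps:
Y(v, Q) = (6 + v)**2
E(T) = 0
x(K, n) = -6*n
r = 64 (r = 8**2 = 64)
b(M, W) = 8 (b(M, W) = sqrt(64 - 6*0) = sqrt(64 + 0) = sqrt(64) = 8)
V(j) = 8
-V(E(-13)) = -1*8 = -8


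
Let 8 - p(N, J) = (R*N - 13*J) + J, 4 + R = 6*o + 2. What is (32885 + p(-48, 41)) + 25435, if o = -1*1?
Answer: 58436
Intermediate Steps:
o = -1
R = -8 (R = -4 + (6*(-1) + 2) = -4 + (-6 + 2) = -4 - 4 = -8)
p(N, J) = 8 + 8*N + 12*J (p(N, J) = 8 - ((-8*N - 13*J) + J) = 8 - ((-13*J - 8*N) + J) = 8 - (-12*J - 8*N) = 8 + (8*N + 12*J) = 8 + 8*N + 12*J)
(32885 + p(-48, 41)) + 25435 = (32885 + (8 + 8*(-48) + 12*41)) + 25435 = (32885 + (8 - 384 + 492)) + 25435 = (32885 + 116) + 25435 = 33001 + 25435 = 58436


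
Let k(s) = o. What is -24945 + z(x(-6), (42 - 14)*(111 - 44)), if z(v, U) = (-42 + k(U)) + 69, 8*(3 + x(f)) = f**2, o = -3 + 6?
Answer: -24915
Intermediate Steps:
o = 3
k(s) = 3
x(f) = -3 + f**2/8
z(v, U) = 30 (z(v, U) = (-42 + 3) + 69 = -39 + 69 = 30)
-24945 + z(x(-6), (42 - 14)*(111 - 44)) = -24945 + 30 = -24915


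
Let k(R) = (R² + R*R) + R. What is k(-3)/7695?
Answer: 1/513 ≈ 0.0019493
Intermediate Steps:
k(R) = R + 2*R² (k(R) = (R² + R²) + R = 2*R² + R = R + 2*R²)
k(-3)/7695 = -3*(1 + 2*(-3))/7695 = -3*(1 - 6)*(1/7695) = -3*(-5)*(1/7695) = 15*(1/7695) = 1/513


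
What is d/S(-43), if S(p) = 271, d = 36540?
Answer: 36540/271 ≈ 134.83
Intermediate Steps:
d/S(-43) = 36540/271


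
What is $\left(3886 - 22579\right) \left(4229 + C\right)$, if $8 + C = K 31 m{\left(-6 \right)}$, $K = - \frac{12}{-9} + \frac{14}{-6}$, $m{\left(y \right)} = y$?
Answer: $-82380051$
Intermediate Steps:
$K = -1$ ($K = \left(-12\right) \left(- \frac{1}{9}\right) + 14 \left(- \frac{1}{6}\right) = \frac{4}{3} - \frac{7}{3} = -1$)
$C = 178$ ($C = -8 + \left(-1\right) 31 \left(-6\right) = -8 - -186 = -8 + 186 = 178$)
$\left(3886 - 22579\right) \left(4229 + C\right) = \left(3886 - 22579\right) \left(4229 + 178\right) = \left(-18693\right) 4407 = -82380051$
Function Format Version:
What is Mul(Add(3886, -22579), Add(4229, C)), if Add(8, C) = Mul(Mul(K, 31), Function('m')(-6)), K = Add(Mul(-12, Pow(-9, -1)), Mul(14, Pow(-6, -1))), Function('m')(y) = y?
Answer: -82380051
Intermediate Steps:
K = -1 (K = Add(Mul(-12, Rational(-1, 9)), Mul(14, Rational(-1, 6))) = Add(Rational(4, 3), Rational(-7, 3)) = -1)
C = 178 (C = Add(-8, Mul(Mul(-1, 31), -6)) = Add(-8, Mul(-31, -6)) = Add(-8, 186) = 178)
Mul(Add(3886, -22579), Add(4229, C)) = Mul(Add(3886, -22579), Add(4229, 178)) = Mul(-18693, 4407) = -82380051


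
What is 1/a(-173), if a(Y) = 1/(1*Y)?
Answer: -173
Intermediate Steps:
a(Y) = 1/Y
1/a(-173) = 1/(1/(-173)) = 1/(-1/173) = -173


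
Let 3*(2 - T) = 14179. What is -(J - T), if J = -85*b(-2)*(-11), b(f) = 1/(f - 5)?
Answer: -96406/21 ≈ -4590.8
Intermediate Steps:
T = -14173/3 (T = 2 - ⅓*14179 = 2 - 14179/3 = -14173/3 ≈ -4724.3)
b(f) = 1/(-5 + f)
J = -935/7 (J = -85*(-11)/(-5 - 2) = -85*(-11)/(-7) = -(-85)*(-11)/7 = -85*11/7 = -935/7 ≈ -133.57)
-(J - T) = -(-935/7 - 1*(-14173/3)) = -(-935/7 + 14173/3) = -1*96406/21 = -96406/21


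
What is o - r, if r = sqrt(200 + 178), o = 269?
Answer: 269 - 3*sqrt(42) ≈ 249.56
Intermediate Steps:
r = 3*sqrt(42) (r = sqrt(378) = 3*sqrt(42) ≈ 19.442)
o - r = 269 - 3*sqrt(42)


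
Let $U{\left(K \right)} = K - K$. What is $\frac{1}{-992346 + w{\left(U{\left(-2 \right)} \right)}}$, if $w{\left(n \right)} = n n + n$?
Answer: $- \frac{1}{992346} \approx -1.0077 \cdot 10^{-6}$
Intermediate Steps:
$U{\left(K \right)} = 0$
$w{\left(n \right)} = n + n^{2}$ ($w{\left(n \right)} = n^{2} + n = n + n^{2}$)
$\frac{1}{-992346 + w{\left(U{\left(-2 \right)} \right)}} = \frac{1}{-992346 + 0 \left(1 + 0\right)} = \frac{1}{-992346 + 0 \cdot 1} = \frac{1}{-992346 + 0} = \frac{1}{-992346} = - \frac{1}{992346}$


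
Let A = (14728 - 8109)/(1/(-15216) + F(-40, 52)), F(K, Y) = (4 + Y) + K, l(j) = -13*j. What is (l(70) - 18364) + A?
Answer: -4591636966/243455 ≈ -18860.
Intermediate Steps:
F(K, Y) = 4 + K + Y
A = 100714704/243455 (A = (14728 - 8109)/(1/(-15216) + (4 - 40 + 52)) = 6619/(-1/15216 + 16) = 6619/(243455/15216) = 6619*(15216/243455) = 100714704/243455 ≈ 413.69)
(l(70) - 18364) + A = (-13*70 - 18364) + 100714704/243455 = (-910 - 18364) + 100714704/243455 = -19274 + 100714704/243455 = -4591636966/243455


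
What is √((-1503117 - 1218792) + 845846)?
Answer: 7*I*√38287 ≈ 1369.7*I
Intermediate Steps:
√((-1503117 - 1218792) + 845846) = √(-2721909 + 845846) = √(-1876063) = 7*I*√38287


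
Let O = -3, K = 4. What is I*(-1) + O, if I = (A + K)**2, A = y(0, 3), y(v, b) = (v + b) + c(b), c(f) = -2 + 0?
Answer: -28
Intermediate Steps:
c(f) = -2
y(v, b) = -2 + b + v (y(v, b) = (v + b) - 2 = (b + v) - 2 = -2 + b + v)
A = 1 (A = -2 + 3 + 0 = 1)
I = 25 (I = (1 + 4)**2 = 5**2 = 25)
I*(-1) + O = 25*(-1) - 3 = -25 - 3 = -28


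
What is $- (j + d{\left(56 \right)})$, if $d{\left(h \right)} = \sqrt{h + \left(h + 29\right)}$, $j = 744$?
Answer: $-744 - \sqrt{141} \approx -755.87$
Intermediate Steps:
$d{\left(h \right)} = \sqrt{29 + 2 h}$ ($d{\left(h \right)} = \sqrt{h + \left(29 + h\right)} = \sqrt{29 + 2 h}$)
$- (j + d{\left(56 \right)}) = - (744 + \sqrt{29 + 2 \cdot 56}) = - (744 + \sqrt{29 + 112}) = - (744 + \sqrt{141}) = -744 - \sqrt{141}$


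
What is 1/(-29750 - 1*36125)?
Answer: -1/65875 ≈ -1.5180e-5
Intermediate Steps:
1/(-29750 - 1*36125) = 1/(-29750 - 36125) = 1/(-65875) = -1/65875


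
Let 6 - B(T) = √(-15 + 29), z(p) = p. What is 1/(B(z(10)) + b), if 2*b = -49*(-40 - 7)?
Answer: 4630/5359169 + 4*√14/5359169 ≈ 0.00086673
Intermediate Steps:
b = 2303/2 (b = (-49*(-40 - 7))/2 = (-49*(-47))/2 = (½)*2303 = 2303/2 ≈ 1151.5)
B(T) = 6 - √14 (B(T) = 6 - √(-15 + 29) = 6 - √14)
1/(B(z(10)) + b) = 1/((6 - √14) + 2303/2) = 1/(2315/2 - √14)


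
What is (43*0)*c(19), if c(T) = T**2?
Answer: 0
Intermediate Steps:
(43*0)*c(19) = (43*0)*19**2 = 0*361 = 0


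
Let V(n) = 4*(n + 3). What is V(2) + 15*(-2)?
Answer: -10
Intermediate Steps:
V(n) = 12 + 4*n (V(n) = 4*(3 + n) = 12 + 4*n)
V(2) + 15*(-2) = (12 + 4*2) + 15*(-2) = (12 + 8) - 30 = 20 - 30 = -10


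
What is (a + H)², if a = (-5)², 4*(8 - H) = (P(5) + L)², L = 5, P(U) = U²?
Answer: 36864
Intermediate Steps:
H = -217 (H = 8 - (5² + 5)²/4 = 8 - (25 + 5)²/4 = 8 - ¼*30² = 8 - ¼*900 = 8 - 225 = -217)
a = 25
(a + H)² = (25 - 217)² = (-192)² = 36864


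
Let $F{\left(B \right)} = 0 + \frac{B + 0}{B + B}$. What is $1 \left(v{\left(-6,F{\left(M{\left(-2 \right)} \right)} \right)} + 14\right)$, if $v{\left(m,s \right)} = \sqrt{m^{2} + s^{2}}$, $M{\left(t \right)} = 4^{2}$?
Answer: $14 + \frac{\sqrt{145}}{2} \approx 20.021$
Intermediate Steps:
$M{\left(t \right)} = 16$
$F{\left(B \right)} = \frac{1}{2}$ ($F{\left(B \right)} = 0 + \frac{B}{2 B} = 0 + B \frac{1}{2 B} = 0 + \frac{1}{2} = \frac{1}{2}$)
$1 \left(v{\left(-6,F{\left(M{\left(-2 \right)} \right)} \right)} + 14\right) = 1 \left(\sqrt{\left(-6\right)^{2} + \left(\frac{1}{2}\right)^{2}} + 14\right) = 1 \left(\sqrt{36 + \frac{1}{4}} + 14\right) = 1 \left(\sqrt{\frac{145}{4}} + 14\right) = 1 \left(\frac{\sqrt{145}}{2} + 14\right) = 1 \left(14 + \frac{\sqrt{145}}{2}\right) = 14 + \frac{\sqrt{145}}{2}$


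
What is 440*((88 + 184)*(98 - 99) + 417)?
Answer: 63800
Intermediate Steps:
440*((88 + 184)*(98 - 99) + 417) = 440*(272*(-1) + 417) = 440*(-272 + 417) = 440*145 = 63800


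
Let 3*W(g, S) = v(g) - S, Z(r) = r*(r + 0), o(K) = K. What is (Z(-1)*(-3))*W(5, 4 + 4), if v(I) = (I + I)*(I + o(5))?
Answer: -92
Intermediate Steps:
v(I) = 2*I*(5 + I) (v(I) = (I + I)*(I + 5) = (2*I)*(5 + I) = 2*I*(5 + I))
Z(r) = r² (Z(r) = r*r = r²)
W(g, S) = -S/3 + 2*g*(5 + g)/3 (W(g, S) = (2*g*(5 + g) - S)/3 = (-S + 2*g*(5 + g))/3 = -S/3 + 2*g*(5 + g)/3)
(Z(-1)*(-3))*W(5, 4 + 4) = ((-1)²*(-3))*(-(4 + 4)/3 + (⅔)*5*(5 + 5)) = (1*(-3))*(-⅓*8 + (⅔)*5*10) = -3*(-8/3 + 100/3) = -3*92/3 = -92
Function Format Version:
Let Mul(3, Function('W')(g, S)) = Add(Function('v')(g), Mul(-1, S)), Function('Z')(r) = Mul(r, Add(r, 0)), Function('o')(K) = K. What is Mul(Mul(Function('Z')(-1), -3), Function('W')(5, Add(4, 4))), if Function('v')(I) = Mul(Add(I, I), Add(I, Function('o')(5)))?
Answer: -92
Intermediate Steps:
Function('v')(I) = Mul(2, I, Add(5, I)) (Function('v')(I) = Mul(Add(I, I), Add(I, 5)) = Mul(Mul(2, I), Add(5, I)) = Mul(2, I, Add(5, I)))
Function('Z')(r) = Pow(r, 2) (Function('Z')(r) = Mul(r, r) = Pow(r, 2))
Function('W')(g, S) = Add(Mul(Rational(-1, 3), S), Mul(Rational(2, 3), g, Add(5, g))) (Function('W')(g, S) = Mul(Rational(1, 3), Add(Mul(2, g, Add(5, g)), Mul(-1, S))) = Mul(Rational(1, 3), Add(Mul(-1, S), Mul(2, g, Add(5, g)))) = Add(Mul(Rational(-1, 3), S), Mul(Rational(2, 3), g, Add(5, g))))
Mul(Mul(Function('Z')(-1), -3), Function('W')(5, Add(4, 4))) = Mul(Mul(Pow(-1, 2), -3), Add(Mul(Rational(-1, 3), Add(4, 4)), Mul(Rational(2, 3), 5, Add(5, 5)))) = Mul(Mul(1, -3), Add(Mul(Rational(-1, 3), 8), Mul(Rational(2, 3), 5, 10))) = Mul(-3, Add(Rational(-8, 3), Rational(100, 3))) = Mul(-3, Rational(92, 3)) = -92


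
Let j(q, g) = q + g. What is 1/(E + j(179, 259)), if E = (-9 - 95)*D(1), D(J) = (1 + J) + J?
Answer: 1/126 ≈ 0.0079365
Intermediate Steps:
j(q, g) = g + q
D(J) = 1 + 2*J
E = -312 (E = (-9 - 95)*(1 + 2*1) = -104*(1 + 2) = -104*3 = -312)
1/(E + j(179, 259)) = 1/(-312 + (259 + 179)) = 1/(-312 + 438) = 1/126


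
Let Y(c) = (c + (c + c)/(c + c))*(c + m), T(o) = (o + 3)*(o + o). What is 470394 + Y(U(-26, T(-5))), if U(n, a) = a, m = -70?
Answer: 469344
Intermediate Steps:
T(o) = 2*o*(3 + o) (T(o) = (3 + o)*(2*o) = 2*o*(3 + o))
Y(c) = (1 + c)*(-70 + c) (Y(c) = (c + (c + c)/(c + c))*(c - 70) = (c + (2*c)/((2*c)))*(-70 + c) = (c + (2*c)*(1/(2*c)))*(-70 + c) = (c + 1)*(-70 + c) = (1 + c)*(-70 + c))
470394 + Y(U(-26, T(-5))) = 470394 + (-70 + (2*(-5)*(3 - 5))**2 - 138*(-5)*(3 - 5)) = 470394 + (-70 + (2*(-5)*(-2))**2 - 138*(-5)*(-2)) = 470394 + (-70 + 20**2 - 69*20) = 470394 + (-70 + 400 - 1380) = 470394 - 1050 = 469344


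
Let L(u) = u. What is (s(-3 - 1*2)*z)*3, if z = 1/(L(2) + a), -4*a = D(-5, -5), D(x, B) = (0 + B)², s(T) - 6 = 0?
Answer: -72/17 ≈ -4.2353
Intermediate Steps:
s(T) = 6 (s(T) = 6 + 0 = 6)
D(x, B) = B²
a = -25/4 (a = -¼*(-5)² = -¼*25 = -25/4 ≈ -6.2500)
z = -4/17 (z = 1/(2 - 25/4) = 1/(-17/4) = -4/17 ≈ -0.23529)
(s(-3 - 1*2)*z)*3 = (6*(-4/17))*3 = -24/17*3 = -72/17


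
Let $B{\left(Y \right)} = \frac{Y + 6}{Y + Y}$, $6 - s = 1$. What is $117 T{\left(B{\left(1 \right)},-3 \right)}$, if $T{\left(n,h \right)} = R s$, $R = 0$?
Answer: $0$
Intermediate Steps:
$s = 5$ ($s = 6 - 1 = 5$)
$B{\left(Y \right)} = \frac{6 + Y}{2 Y}$
$T{\left(n,h \right)} = 0$ ($T{\left(n,h \right)} = 0 \cdot 5 = 0$)
$117 T{\left(B{\left(1 \right)},-3 \right)} = 117 \cdot 0 = 0$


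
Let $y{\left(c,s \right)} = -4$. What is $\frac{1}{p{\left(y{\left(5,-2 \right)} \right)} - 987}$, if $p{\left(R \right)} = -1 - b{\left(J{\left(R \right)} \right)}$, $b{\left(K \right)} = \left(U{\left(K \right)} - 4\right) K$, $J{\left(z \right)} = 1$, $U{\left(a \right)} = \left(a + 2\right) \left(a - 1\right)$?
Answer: $- \frac{1}{984} \approx -0.0010163$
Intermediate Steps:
$U{\left(a \right)} = \left(-1 + a\right) \left(2 + a\right)$ ($U{\left(a \right)} = \left(2 + a\right) \left(-1 + a\right) = \left(-1 + a\right) \left(2 + a\right)$)
$b{\left(K \right)} = K \left(-6 + K + K^{2}\right)$ ($b{\left(K \right)} = \left(\left(-2 + K + K^{2}\right) - 4\right) K = \left(-6 + K + K^{2}\right) K = K \left(-6 + K + K^{2}\right)$)
$p{\left(R \right)} = 3$ ($p{\left(R \right)} = -1 - 1 \left(-6 + 1 + 1^{2}\right) = -1 - 1 \left(-6 + 1 + 1\right) = -1 - 1 \left(-4\right) = -1 - -4 = -1 + 4 = 3$)
$\frac{1}{p{\left(y{\left(5,-2 \right)} \right)} - 987} = \frac{1}{3 - 987} = \frac{1}{-984} = - \frac{1}{984}$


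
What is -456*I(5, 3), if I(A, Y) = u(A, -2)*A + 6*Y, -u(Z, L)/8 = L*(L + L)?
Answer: 137712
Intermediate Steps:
u(Z, L) = -16*L² (u(Z, L) = -8*L*(L + L) = -8*L*2*L = -16*L²)
I(A, Y) = -64*A + 6*Y (I(A, Y) = (-16*(-2)²)*A + 6*Y = (-16*4)*A + 6*Y = -64*A + 6*Y)
-456*I(5, 3) = -456*(-64*5 + 6*3) = -456*(-320 + 18) = -456*(-302) = 137712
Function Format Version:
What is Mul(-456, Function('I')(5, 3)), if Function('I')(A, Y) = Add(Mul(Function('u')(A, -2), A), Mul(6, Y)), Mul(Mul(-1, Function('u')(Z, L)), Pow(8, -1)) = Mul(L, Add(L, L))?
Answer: 137712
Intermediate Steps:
Function('u')(Z, L) = Mul(-16, Pow(L, 2)) (Function('u')(Z, L) = Mul(-8, Mul(L, Add(L, L))) = Mul(-8, Mul(L, Mul(2, L))) = Mul(-8, Mul(2, Pow(L, 2))) = Mul(-16, Pow(L, 2)))
Function('I')(A, Y) = Add(Mul(-64, A), Mul(6, Y)) (Function('I')(A, Y) = Add(Mul(Mul(-16, Pow(-2, 2)), A), Mul(6, Y)) = Add(Mul(Mul(-16, 4), A), Mul(6, Y)) = Add(Mul(-64, A), Mul(6, Y)))
Mul(-456, Function('I')(5, 3)) = Mul(-456, Add(Mul(-64, 5), Mul(6, 3))) = Mul(-456, Add(-320, 18)) = Mul(-456, -302) = 137712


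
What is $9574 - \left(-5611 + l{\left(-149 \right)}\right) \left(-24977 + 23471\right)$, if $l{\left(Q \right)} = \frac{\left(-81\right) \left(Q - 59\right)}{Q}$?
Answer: $- \frac{1283021296}{149} \approx -8.6109 \cdot 10^{6}$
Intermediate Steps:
$l{\left(Q \right)} = \frac{4779 - 81 Q}{Q}$ ($l{\left(Q \right)} = \frac{\left(-81\right) \left(-59 + Q\right)}{Q} = \frac{4779 - 81 Q}{Q}$)
$9574 - \left(-5611 + l{\left(-149 \right)}\right) \left(-24977 + 23471\right) = 9574 - \left(-5611 - \left(81 - \frac{4779}{-149}\right)\right) \left(-24977 + 23471\right) = 9574 - \left(-5611 + \left(-81 + 4779 \left(- \frac{1}{149}\right)\right)\right) \left(-1506\right) = 9574 - \left(-5611 - \frac{16848}{149}\right) \left(-1506\right) = 9574 - \left(- \frac{852887}{149}\right) \left(-1506\right) = 9574 - \frac{1284447822}{149} = - \frac{1283021296}{149}$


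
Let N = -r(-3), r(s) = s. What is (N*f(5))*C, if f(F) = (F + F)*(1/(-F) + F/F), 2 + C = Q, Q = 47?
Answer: 1080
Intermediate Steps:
C = 45 (C = -2 + 47 = 45)
N = 3 (N = -1*(-3) = 3)
f(F) = 2*F*(1 - 1/F) (f(F) = (2*F)*(1*(-1/F) + 1) = (2*F)*(-1/F + 1) = (2*F)*(1 - 1/F) = 2*F*(1 - 1/F))
(N*f(5))*C = (3*(-2 + 2*5))*45 = (3*(-2 + 10))*45 = (3*8)*45 = 24*45 = 1080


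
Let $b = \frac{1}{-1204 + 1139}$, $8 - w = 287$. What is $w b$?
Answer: $\frac{279}{65} \approx 4.2923$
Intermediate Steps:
$w = -279$ ($w = 8 - 287 = -279$)
$b = - \frac{1}{65}$ ($b = \frac{1}{-65} = - \frac{1}{65} \approx -0.015385$)
$w b = \left(-279\right) \left(- \frac{1}{65}\right) = \frac{279}{65}$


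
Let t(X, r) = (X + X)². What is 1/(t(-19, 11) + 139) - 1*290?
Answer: -459069/1583 ≈ -290.00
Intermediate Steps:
t(X, r) = 4*X² (t(X, r) = (2*X)² = 4*X²)
1/(t(-19, 11) + 139) - 1*290 = 1/(4*(-19)² + 139) - 1*290 = 1/(4*361 + 139) - 290 = 1/(1444 + 139) - 290 = 1/1583 - 290 = -459069/1583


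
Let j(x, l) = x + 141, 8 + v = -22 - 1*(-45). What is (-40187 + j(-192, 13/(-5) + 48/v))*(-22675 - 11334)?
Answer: 1368454142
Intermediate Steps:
v = 15 (v = -8 + (-22 - 1*(-45)) = -8 + (-22 + 45) = -8 + 23 = 15)
j(x, l) = 141 + x
(-40187 + j(-192, 13/(-5) + 48/v))*(-22675 - 11334) = (-40187 + (141 - 192))*(-22675 - 11334) = (-40187 - 51)*(-34009) = -40238*(-34009) = 1368454142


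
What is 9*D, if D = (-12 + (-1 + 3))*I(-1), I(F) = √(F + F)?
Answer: -90*I*√2 ≈ -127.28*I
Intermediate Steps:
I(F) = √2*√F (I(F) = √(2*F) = √2*√F)
D = -10*I*√2 (D = (-12 + (-1 + 3))*(√2*√(-1)) = (-12 + 2)*(√2*I) = -10*I*√2 ≈ -14.142*I)
9*D = 9*(-10*I*√2) = -90*I*√2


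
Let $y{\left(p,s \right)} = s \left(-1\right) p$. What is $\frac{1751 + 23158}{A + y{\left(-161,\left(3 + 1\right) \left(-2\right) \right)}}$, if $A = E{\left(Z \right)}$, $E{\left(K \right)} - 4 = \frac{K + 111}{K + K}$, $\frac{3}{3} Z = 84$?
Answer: $- \frac{3864}{199} \approx -19.417$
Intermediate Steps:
$y{\left(p,s \right)} = - p s$ ($y{\left(p,s \right)} = - s p = - p s$)
$Z = 84$
$E{\left(K \right)} = 4 + \frac{111 + K}{2 K}$ ($E{\left(K \right)} = 4 + \frac{K + 111}{K + K} = 4 + \frac{111 + K}{2 K}$)
$A = \frac{289}{56}$ ($A = \frac{3 \left(37 + 3 \cdot 84\right)}{2 \cdot 84} = \frac{3}{2} \cdot \frac{1}{84} \left(37 + 252\right) = \frac{3}{2} \cdot \frac{1}{84} \cdot 289 = \frac{289}{56} \approx 5.1607$)
$\frac{1751 + 23158}{A + y{\left(-161,\left(3 + 1\right) \left(-2\right) \right)}} = \frac{1751 + 23158}{\frac{289}{56} - - 161 \left(3 + 1\right) \left(-2\right)} = \frac{24909}{\frac{289}{56} - - 161 \cdot 4 \left(-2\right)} = \frac{24909}{\frac{289}{56} - \left(-161\right) \left(-8\right)} = \frac{24909}{\frac{289}{56} - 1288} = \frac{24909}{- \frac{71839}{56}} = 24909 \left(- \frac{56}{71839}\right) = - \frac{3864}{199}$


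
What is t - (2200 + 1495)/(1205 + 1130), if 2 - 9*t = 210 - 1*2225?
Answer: 935288/4203 ≈ 222.53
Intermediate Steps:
t = 2017/9 (t = 2/9 - (210 - 1*2225)/9 = 2/9 - (210 - 2225)/9 = 2/9 - 1/9*(-2015) = 2/9 + 2015/9 = 2017/9 ≈ 224.11)
t - (2200 + 1495)/(1205 + 1130) = 2017/9 - (2200 + 1495)/(1205 + 1130) = 2017/9 - 3695/2335 = 2017/9 - 1*739/467 = 2017/9 - 739/467 = 935288/4203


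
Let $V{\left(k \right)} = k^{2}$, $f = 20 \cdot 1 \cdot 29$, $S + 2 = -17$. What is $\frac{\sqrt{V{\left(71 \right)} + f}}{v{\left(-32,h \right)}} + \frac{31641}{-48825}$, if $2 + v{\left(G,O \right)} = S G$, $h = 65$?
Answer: $- \frac{10547}{16275} + \frac{\sqrt{5621}}{606} \approx -0.52433$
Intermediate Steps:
$S = -19$ ($S = -2 - 17 = -19$)
$v{\left(G,O \right)} = -2 - 19 G$
$f = 580$ ($f = 20 \cdot 29 = 580$)
$\frac{\sqrt{V{\left(71 \right)} + f}}{v{\left(-32,h \right)}} + \frac{31641}{-48825} = \frac{\sqrt{71^{2} + 580}}{-2 - -608} + \frac{31641}{-48825} = \frac{\sqrt{5041 + 580}}{-2 + 608} + 31641 \left(- \frac{1}{48825}\right) = \frac{\sqrt{5621}}{606} - \frac{10547}{16275} = - \frac{10547}{16275} + \frac{\sqrt{5621}}{606}$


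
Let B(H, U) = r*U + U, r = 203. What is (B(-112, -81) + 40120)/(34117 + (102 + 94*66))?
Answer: 23596/40423 ≈ 0.58373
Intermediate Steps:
B(H, U) = 204*U (B(H, U) = 203*U + U = 204*U)
(B(-112, -81) + 40120)/(34117 + (102 + 94*66)) = (204*(-81) + 40120)/(34117 + (102 + 94*66)) = (-16524 + 40120)/(34117 + (102 + 6204)) = 23596/(34117 + 6306) = 23596/40423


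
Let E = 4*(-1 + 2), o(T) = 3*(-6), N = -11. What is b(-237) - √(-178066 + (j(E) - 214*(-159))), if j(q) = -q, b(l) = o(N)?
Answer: -18 - 2*I*√36011 ≈ -18.0 - 379.53*I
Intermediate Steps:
o(T) = -18
b(l) = -18
E = 4 (E = 4*1 = 4)
b(-237) - √(-178066 + (j(E) - 214*(-159))) = -18 - √(-178066 + (-1*4 - 214*(-159))) = -18 - √(-178066 + (-4 + 34026)) = -18 - √(-178066 + 34022) = -18 - √(-144044) = -18 - 2*I*√36011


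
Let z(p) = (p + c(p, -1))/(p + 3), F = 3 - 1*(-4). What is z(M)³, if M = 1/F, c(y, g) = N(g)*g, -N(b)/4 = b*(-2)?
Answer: 185193/10648 ≈ 17.392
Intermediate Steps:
F = 7 (F = 3 + 4 = 7)
N(b) = 8*b (N(b) = -4*b*(-2) = -(-8)*b = 8*b)
c(y, g) = 8*g² (c(y, g) = (8*g)*g = 8*g²)
M = ⅐ (M = 1/7 = ⅐ ≈ 0.14286)
z(p) = (8 + p)/(3 + p) (z(p) = (p + 8*(-1)²)/(p + 3) = (p + 8*1)/(3 + p) = (p + 8)/(3 + p) = (8 + p)/(3 + p))
z(M)³ = ((8 + ⅐)/(3 + ⅐))³ = ((57/7)/(22/7))³ = ((7/22)*(57/7))³ = (57/22)³ = 185193/10648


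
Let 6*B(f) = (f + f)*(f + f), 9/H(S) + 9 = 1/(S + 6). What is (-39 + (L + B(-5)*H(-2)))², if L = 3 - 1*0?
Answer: 138384/49 ≈ 2824.2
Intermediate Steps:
L = 3 (L = 3 + 0 = 3)
H(S) = 9/(-9 + 1/(6 + S)) (H(S) = 9/(-9 + 1/(S + 6)) = 9/(-9 + 1/(6 + S)))
B(f) = 2*f²/3 (B(f) = ((f + f)*(f + f))/6 = ((2*f)*(2*f))/6 = (4*f²)/6 = 2*f²/3)
(-39 + (L + B(-5)*H(-2)))² = (-39 + (3 + ((⅔)*(-5)²)*(9*(-6 - 1*(-2))/(53 + 9*(-2)))))² = (-39 + (3 + ((⅔)*25)*(9*(-6 + 2)/(53 - 18))))² = (-39 + (3 + 50*(9*(-4)/35)/3))² = (-39 + (3 + 50*(9*(1/35)*(-4))/3))² = (-39 + (3 + (50/3)*(-36/35)))² = (-39 + (3 - 120/7))² = (-39 - 99/7)² = (-372/7)² = 138384/49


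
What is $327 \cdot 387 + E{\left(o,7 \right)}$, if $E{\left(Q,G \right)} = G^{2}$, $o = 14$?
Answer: $126598$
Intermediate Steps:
$327 \cdot 387 + E{\left(o,7 \right)} = 327 \cdot 387 + 7^{2} = 126549 + 49 = 126598$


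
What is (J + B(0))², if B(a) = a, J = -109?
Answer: 11881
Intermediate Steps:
(J + B(0))² = (-109 + 0)² = (-109)² = 11881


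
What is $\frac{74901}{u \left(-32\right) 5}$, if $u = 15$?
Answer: $- \frac{24967}{800} \approx -31.209$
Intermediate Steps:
$\frac{74901}{u \left(-32\right) 5} = \frac{74901}{15 \left(-32\right) 5} = \frac{74901}{\left(-480\right) 5} = \frac{74901}{-2400} = 74901 \left(- \frac{1}{2400}\right) = - \frac{24967}{800}$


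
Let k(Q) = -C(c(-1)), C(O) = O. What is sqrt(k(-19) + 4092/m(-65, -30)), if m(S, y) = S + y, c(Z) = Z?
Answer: I*sqrt(379715)/95 ≈ 6.4864*I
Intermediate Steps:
k(Q) = 1 (k(Q) = -1*(-1) = 1)
sqrt(k(-19) + 4092/m(-65, -30)) = sqrt(1 + 4092/(-65 - 30)) = sqrt(1 + 4092/(-95)) = sqrt(1 + 4092*(-1/95)) = sqrt(1 - 4092/95) = sqrt(-3997/95) = I*sqrt(379715)/95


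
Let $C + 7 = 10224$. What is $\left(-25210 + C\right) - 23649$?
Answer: $-38642$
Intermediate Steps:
$C = 10217$ ($C = -7 + 10224 = 10217$)
$\left(-25210 + C\right) - 23649 = \left(-25210 + 10217\right) - 23649 = -14993 - 23649 = -38642$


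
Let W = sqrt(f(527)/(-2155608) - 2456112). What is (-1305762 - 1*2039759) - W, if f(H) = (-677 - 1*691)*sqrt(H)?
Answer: -3345521 - I*sqrt(44928991209648 - 11609*sqrt(527))/4277 ≈ -3.3455e+6 - 1567.2*I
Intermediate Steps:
f(H) = -1368*sqrt(H) (f(H) = (-677 - 691)*sqrt(H) = -1368*sqrt(H))
W = sqrt(-2456112 + 19*sqrt(527)/29939) (W = sqrt(-1368*sqrt(527)/(-2155608) - 2456112) = sqrt(-1368*sqrt(527)*(-1/2155608) - 2456112) = sqrt(19*sqrt(527)/29939 - 2456112) = sqrt(-2456112 + 19*sqrt(527)/29939) ≈ 1567.2*I)
(-1305762 - 1*2039759) - W = (-1305762 - 1*2039759) - sqrt(-44928991209648 + 11609*sqrt(527))/4277 = (-1305762 - 2039759) - sqrt(-44928991209648 + 11609*sqrt(527))/4277 = -3345521 - sqrt(-44928991209648 + 11609*sqrt(527))/4277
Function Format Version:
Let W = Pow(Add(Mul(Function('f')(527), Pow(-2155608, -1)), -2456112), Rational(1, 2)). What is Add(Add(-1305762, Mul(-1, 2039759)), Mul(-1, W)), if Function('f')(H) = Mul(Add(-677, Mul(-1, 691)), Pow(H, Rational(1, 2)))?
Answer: Add(-3345521, Mul(Rational(-1, 4277), I, Pow(Add(44928991209648, Mul(-11609, Pow(527, Rational(1, 2)))), Rational(1, 2)))) ≈ Add(-3.3455e+6, Mul(-1567.2, I))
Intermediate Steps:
Function('f')(H) = Mul(-1368, Pow(H, Rational(1, 2))) (Function('f')(H) = Mul(Add(-677, -691), Pow(H, Rational(1, 2))) = Mul(-1368, Pow(H, Rational(1, 2))))
W = Pow(Add(-2456112, Mul(Rational(19, 29939), Pow(527, Rational(1, 2)))), Rational(1, 2)) (W = Pow(Add(Mul(Mul(-1368, Pow(527, Rational(1, 2))), Pow(-2155608, -1)), -2456112), Rational(1, 2)) = Pow(Add(Mul(Mul(-1368, Pow(527, Rational(1, 2))), Rational(-1, 2155608)), -2456112), Rational(1, 2)) = Pow(Add(Mul(Rational(19, 29939), Pow(527, Rational(1, 2))), -2456112), Rational(1, 2)) = Pow(Add(-2456112, Mul(Rational(19, 29939), Pow(527, Rational(1, 2)))), Rational(1, 2)) ≈ Mul(1567.2, I))
Add(Add(-1305762, Mul(-1, 2039759)), Mul(-1, W)) = Add(Add(-1305762, Mul(-1, 2039759)), Mul(-1, Mul(Rational(1, 4277), Pow(Add(-44928991209648, Mul(11609, Pow(527, Rational(1, 2)))), Rational(1, 2))))) = Add(Add(-1305762, -2039759), Mul(Rational(-1, 4277), Pow(Add(-44928991209648, Mul(11609, Pow(527, Rational(1, 2)))), Rational(1, 2)))) = Add(-3345521, Mul(Rational(-1, 4277), Pow(Add(-44928991209648, Mul(11609, Pow(527, Rational(1, 2)))), Rational(1, 2))))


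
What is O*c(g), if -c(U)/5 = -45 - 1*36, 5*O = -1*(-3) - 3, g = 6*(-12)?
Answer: 0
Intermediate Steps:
g = -72
O = 0 (O = (-1*(-3) - 3)/5 = (3 - 3)/5 = (1/5)*0 = 0)
c(U) = 405 (c(U) = -5*(-45 - 1*36) = -5*(-45 - 36) = -5*(-81) = 405)
O*c(g) = 0*405 = 0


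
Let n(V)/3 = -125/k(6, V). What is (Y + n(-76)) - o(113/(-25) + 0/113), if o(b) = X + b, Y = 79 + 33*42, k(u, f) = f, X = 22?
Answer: 2759663/1900 ≈ 1452.5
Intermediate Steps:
Y = 1465 (Y = 79 + 1386 = 1465)
n(V) = -375/V (n(V) = 3*(-125/V) = -375/V)
o(b) = 22 + b
(Y + n(-76)) - o(113/(-25) + 0/113) = (1465 - 375/(-76)) - (22 + (113/(-25) + 0/113)) = (1465 - 375*(-1/76)) - (22 + (113*(-1/25) + 0*(1/113))) = (1465 + 375/76) - (22 + (-113/25 + 0)) = 111715/76 - (22 - 113/25) = 111715/76 - 1*437/25 = 111715/76 - 437/25 = 2759663/1900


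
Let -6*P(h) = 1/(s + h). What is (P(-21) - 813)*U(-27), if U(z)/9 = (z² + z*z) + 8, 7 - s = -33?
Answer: -203809917/19 ≈ -1.0727e+7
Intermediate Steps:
s = 40 (s = 7 - 1*(-33) = 7 + 33 = 40)
P(h) = -1/(6*(40 + h))
U(z) = 72 + 18*z² (U(z) = 9*((z² + z*z) + 8) = 9*((z² + z²) + 8) = 9*(2*z² + 8) = 9*(8 + 2*z²) = 72 + 18*z²)
(P(-21) - 813)*U(-27) = (-1/(240 + 6*(-21)) - 813)*(72 + 18*(-27)²) = (-1/(240 - 126) - 813)*(72 + 18*729) = (-1/114 - 813)*(72 + 13122) = (-1*1/114 - 813)*13194 = (-1/114 - 813)*13194 = -92683/114*13194 = -203809917/19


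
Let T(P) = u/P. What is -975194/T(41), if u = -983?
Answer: 39982954/983 ≈ 40674.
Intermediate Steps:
T(P) = -983/P
-975194/T(41) = -975194/((-983/41)) = -975194/((-983*1/41)) = -975194/(-983/41) = -975194*(-41/983) = 39982954/983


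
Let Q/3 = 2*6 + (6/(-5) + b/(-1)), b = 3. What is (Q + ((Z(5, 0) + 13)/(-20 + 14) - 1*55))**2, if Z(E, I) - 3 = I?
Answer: 264196/225 ≈ 1174.2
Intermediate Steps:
Z(E, I) = 3 + I
Q = 117/5 (Q = 3*(2*6 + (6/(-5) + 3/(-1))) = 3*(12 + (6*(-1/5) + 3*(-1))) = 3*(12 + (-6/5 - 3)) = 3*(12 - 21/5) = 3*(39/5) = 117/5 ≈ 23.400)
(Q + ((Z(5, 0) + 13)/(-20 + 14) - 1*55))**2 = (117/5 + (((3 + 0) + 13)/(-20 + 14) - 1*55))**2 = (117/5 + ((3 + 13)/(-6) - 55))**2 = (117/5 + (16*(-1/6) - 55))**2 = (117/5 + (-8/3 - 55))**2 = (117/5 - 173/3)**2 = (-514/15)**2 = 264196/225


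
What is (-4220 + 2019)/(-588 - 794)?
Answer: 2201/1382 ≈ 1.5926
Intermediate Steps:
(-4220 + 2019)/(-588 - 794) = -2201/(-1382) = -2201*(-1/1382) = 2201/1382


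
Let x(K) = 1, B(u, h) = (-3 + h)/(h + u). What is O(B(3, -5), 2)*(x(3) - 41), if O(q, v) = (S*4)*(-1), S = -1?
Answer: -160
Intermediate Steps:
B(u, h) = (-3 + h)/(h + u)
O(q, v) = 4 (O(q, v) = -1*4*(-1) = -4*(-1) = 4)
O(B(3, -5), 2)*(x(3) - 41) = 4*(1 - 41) = 4*(-40) = -160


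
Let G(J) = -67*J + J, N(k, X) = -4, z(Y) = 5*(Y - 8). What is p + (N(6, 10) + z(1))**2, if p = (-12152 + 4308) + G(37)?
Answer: -8765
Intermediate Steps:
z(Y) = -40 + 5*Y (z(Y) = 5*(-8 + Y) = -40 + 5*Y)
G(J) = -66*J
p = -10286 (p = (-12152 + 4308) - 66*37 = -7844 - 2442 = -10286)
p + (N(6, 10) + z(1))**2 = -10286 + (-4 + (-40 + 5*1))**2 = -10286 + (-4 + (-40 + 5))**2 = -10286 + (-4 - 35)**2 = -10286 + (-39)**2 = -10286 + 1521 = -8765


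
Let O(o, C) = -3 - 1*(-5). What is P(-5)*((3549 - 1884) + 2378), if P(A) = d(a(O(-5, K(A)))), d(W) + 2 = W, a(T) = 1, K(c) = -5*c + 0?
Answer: -4043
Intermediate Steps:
K(c) = -5*c
O(o, C) = 2 (O(o, C) = -3 + 5 = 2)
d(W) = -2 + W
P(A) = -1 (P(A) = -2 + 1 = -1)
P(-5)*((3549 - 1884) + 2378) = -((3549 - 1884) + 2378) = -(1665 + 2378) = -1*4043 = -4043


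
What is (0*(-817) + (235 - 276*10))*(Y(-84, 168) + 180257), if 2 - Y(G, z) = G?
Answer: -455366075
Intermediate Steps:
Y(G, z) = 2 - G
(0*(-817) + (235 - 276*10))*(Y(-84, 168) + 180257) = (0*(-817) + (235 - 276*10))*((2 - 1*(-84)) + 180257) = (0 + (235 - 2760))*((2 + 84) + 180257) = (0 - 2525)*(86 + 180257) = -2525*180343 = -455366075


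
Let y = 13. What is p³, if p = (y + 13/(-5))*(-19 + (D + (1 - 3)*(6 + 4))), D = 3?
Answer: -6560206848/125 ≈ -5.2482e+7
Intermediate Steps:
p = -1872/5 (p = (13 + 13/(-5))*(-19 + (3 + (1 - 3)*(6 + 4))) = (13 + 13*(-⅕))*(-19 + (3 - 2*10)) = (13 - 13/5)*(-19 + (3 - 20)) = 52*(-19 - 17)/5 = (52/5)*(-36) = -1872/5 ≈ -374.40)
p³ = (-1872/5)³ = -6560206848/125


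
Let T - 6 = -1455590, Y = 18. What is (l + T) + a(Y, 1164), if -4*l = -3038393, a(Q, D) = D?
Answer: -2779287/4 ≈ -6.9482e+5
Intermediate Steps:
T = -1455584 (T = 6 - 1455590 = -1455584)
l = 3038393/4 (l = -¼*(-3038393) = 3038393/4 ≈ 7.5960e+5)
(l + T) + a(Y, 1164) = (3038393/4 - 1455584) + 1164 = -2783943/4 + 1164 = -2779287/4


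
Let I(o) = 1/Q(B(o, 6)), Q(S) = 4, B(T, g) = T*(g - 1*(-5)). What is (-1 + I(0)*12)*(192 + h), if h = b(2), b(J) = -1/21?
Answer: 8062/21 ≈ 383.90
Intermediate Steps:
b(J) = -1/21 (b(J) = -1*1/21 = -1/21)
B(T, g) = T*(5 + g) (B(T, g) = T*(g + 5) = T*(5 + g))
I(o) = 1/4
h = -1/21 ≈ -0.047619
(-1 + I(0)*12)*(192 + h) = (-1 + (1/4)*12)*(192 - 1/21) = (-1 + 3)*(4031/21) = 2*(4031/21) = 8062/21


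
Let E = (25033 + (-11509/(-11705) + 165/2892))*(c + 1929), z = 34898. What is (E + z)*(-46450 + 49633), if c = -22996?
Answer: -18940436975111741691/11283620 ≈ -1.6786e+12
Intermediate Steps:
E = -5950892354191037/11283620 (E = (25033 + (-11509/(-11705) + 165/2892))*(-22996 + 1929) = (25033 + (-11509*(-1/11705) + 165*(1/2892)))*(-21067) = (25033 + (11509/11705 + 55/964))*(-21067) = (25033 + 11738451/11283620)*(-21067) = (282474597911/11283620)*(-21067) = -5950892354191037/11283620 ≈ -5.2739e+8)
(E + z)*(-46450 + 49633) = (-5950892354191037/11283620 + 34898)*(-46450 + 49633) = -5950498578420277/11283620*3183 = -18940436975111741691/11283620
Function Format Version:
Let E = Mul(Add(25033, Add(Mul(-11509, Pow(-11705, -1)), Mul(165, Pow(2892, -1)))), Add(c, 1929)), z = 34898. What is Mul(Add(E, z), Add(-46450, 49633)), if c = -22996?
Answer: Rational(-18940436975111741691, 11283620) ≈ -1.6786e+12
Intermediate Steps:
E = Rational(-5950892354191037, 11283620) (E = Mul(Add(25033, Add(Mul(-11509, Pow(-11705, -1)), Mul(165, Pow(2892, -1)))), Add(-22996, 1929)) = Mul(Add(25033, Add(Mul(-11509, Rational(-1, 11705)), Mul(165, Rational(1, 2892)))), -21067) = Mul(Add(25033, Add(Rational(11509, 11705), Rational(55, 964))), -21067) = Mul(Add(25033, Rational(11738451, 11283620)), -21067) = Mul(Rational(282474597911, 11283620), -21067) = Rational(-5950892354191037, 11283620) ≈ -5.2739e+8)
Mul(Add(E, z), Add(-46450, 49633)) = Mul(Add(Rational(-5950892354191037, 11283620), 34898), Add(-46450, 49633)) = Mul(Rational(-5950498578420277, 11283620), 3183) = Rational(-18940436975111741691, 11283620)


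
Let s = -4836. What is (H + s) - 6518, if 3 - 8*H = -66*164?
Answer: -80005/8 ≈ -10001.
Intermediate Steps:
H = 10827/8 (H = 3/8 - (-33)*164/4 = 3/8 - ⅛*(-10824) = 3/8 + 1353 = 10827/8 ≈ 1353.4)
(H + s) - 6518 = (10827/8 - 4836) - 6518 = -27861/8 - 6518 = -80005/8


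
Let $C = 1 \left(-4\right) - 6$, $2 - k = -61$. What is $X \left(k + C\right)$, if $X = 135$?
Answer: $7155$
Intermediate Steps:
$k = 63$ ($k = 2 - -61 = 2 + 61 = 63$)
$C = -10$ ($C = -4 - 6 = -10$)
$X \left(k + C\right) = 135 \left(63 - 10\right) = 135 \cdot 53 = 7155$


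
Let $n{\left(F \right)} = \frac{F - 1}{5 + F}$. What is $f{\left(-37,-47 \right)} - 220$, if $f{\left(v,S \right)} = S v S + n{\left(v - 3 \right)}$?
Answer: $- \frac{2868314}{35} \approx -81952.0$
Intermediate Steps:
$n{\left(F \right)} = \frac{-1 + F}{5 + F}$
$f{\left(v,S \right)} = v S^{2} + \frac{-4 + v}{2 + v}$ ($f{\left(v,S \right)} = S v S + \frac{-1 + \left(v - 3\right)}{5 + \left(v - 3\right)} = v S^{2} + \frac{-1 + \left(-3 + v\right)}{5 + \left(-3 + v\right)} = v S^{2} + \frac{-4 + v}{2 + v}$)
$f{\left(-37,-47 \right)} - 220 = \frac{-4 - 37 - 37 \left(-47\right)^{2} \left(2 - 37\right)}{2 - 37} - 220 = \frac{-4 - 37 - 81733 \left(-35\right)}{-35} - 220 = - \frac{-4 - 37 + 2860655}{35} - 220 = \left(- \frac{1}{35}\right) 2860614 - 220 = - \frac{2860614}{35} - 220 = - \frac{2868314}{35}$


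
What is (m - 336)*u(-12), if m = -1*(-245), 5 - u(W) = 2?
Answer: -273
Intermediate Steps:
u(W) = 3 (u(W) = 5 - 1*2 = 5 - 2 = 3)
m = 245
(m - 336)*u(-12) = (245 - 336)*3 = -91*3 = -273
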